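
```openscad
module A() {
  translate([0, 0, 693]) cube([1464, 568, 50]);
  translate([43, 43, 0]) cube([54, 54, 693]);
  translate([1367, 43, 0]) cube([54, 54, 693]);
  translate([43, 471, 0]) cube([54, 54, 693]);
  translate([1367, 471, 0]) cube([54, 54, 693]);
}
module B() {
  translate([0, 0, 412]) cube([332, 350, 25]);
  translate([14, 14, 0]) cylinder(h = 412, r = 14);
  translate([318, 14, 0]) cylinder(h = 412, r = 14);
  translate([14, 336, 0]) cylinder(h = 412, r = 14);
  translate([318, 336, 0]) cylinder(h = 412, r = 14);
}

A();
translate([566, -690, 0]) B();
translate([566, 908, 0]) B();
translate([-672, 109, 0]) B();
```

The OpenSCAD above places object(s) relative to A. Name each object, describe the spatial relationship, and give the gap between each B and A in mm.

A is a table. B is a stool. Three stools sit around the table at the −y, +y, −x sides. The gap between each stool and the table is 340 mm.

Each stool's nearest face is 340 mm from the table's bounding box.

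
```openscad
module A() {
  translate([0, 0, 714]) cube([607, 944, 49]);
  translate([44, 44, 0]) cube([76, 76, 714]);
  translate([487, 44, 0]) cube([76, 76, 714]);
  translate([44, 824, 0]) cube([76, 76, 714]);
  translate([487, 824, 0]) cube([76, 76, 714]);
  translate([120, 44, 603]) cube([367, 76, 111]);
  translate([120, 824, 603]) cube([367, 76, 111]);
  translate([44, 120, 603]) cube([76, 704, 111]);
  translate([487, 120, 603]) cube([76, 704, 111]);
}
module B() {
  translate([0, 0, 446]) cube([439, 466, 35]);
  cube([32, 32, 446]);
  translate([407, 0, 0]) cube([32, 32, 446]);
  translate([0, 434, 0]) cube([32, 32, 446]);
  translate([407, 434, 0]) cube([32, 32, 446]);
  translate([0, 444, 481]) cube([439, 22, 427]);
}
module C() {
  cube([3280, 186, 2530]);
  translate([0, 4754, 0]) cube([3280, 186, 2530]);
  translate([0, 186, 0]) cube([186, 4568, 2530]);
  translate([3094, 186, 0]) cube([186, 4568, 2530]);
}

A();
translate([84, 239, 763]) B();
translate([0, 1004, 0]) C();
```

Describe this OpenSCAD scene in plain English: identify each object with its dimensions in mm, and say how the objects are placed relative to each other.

A is a table with a 607×944 mm rectangular top, 49 mm thick, top surface at z = 763 mm, supported by four 76×76 mm square legs, each inset 44 mm from the nearest pair of top edges, running from the floor. Four apron rails, 76 mm thick and 111 mm tall, run between adjacent legs with their top edges flush with the underside of the top and their outer faces flush with the legs' outer faces.

B is a chair: 439×466 mm seat, 35 mm thick, top at z = 481 mm, on four 32 mm square corner legs flush with the seat edges. A 22 mm thick backrest slab spans the full seat width, extending 427 mm above the seat top, its back face flush with the seat's +y edge.

C is the wall frame of a small rectangular building: four walls, each 2530 mm tall and 186 mm thick, enclosing a footprint 3280 mm (x) by 4940 mm (y) outside-to-outside, with no floor or roof. The front and back walls (the −y and +y sides) span the full width; the two side walls fit between them.

The chair is on top of the table, centred. The house frame is on the floor beside the table on its +y side.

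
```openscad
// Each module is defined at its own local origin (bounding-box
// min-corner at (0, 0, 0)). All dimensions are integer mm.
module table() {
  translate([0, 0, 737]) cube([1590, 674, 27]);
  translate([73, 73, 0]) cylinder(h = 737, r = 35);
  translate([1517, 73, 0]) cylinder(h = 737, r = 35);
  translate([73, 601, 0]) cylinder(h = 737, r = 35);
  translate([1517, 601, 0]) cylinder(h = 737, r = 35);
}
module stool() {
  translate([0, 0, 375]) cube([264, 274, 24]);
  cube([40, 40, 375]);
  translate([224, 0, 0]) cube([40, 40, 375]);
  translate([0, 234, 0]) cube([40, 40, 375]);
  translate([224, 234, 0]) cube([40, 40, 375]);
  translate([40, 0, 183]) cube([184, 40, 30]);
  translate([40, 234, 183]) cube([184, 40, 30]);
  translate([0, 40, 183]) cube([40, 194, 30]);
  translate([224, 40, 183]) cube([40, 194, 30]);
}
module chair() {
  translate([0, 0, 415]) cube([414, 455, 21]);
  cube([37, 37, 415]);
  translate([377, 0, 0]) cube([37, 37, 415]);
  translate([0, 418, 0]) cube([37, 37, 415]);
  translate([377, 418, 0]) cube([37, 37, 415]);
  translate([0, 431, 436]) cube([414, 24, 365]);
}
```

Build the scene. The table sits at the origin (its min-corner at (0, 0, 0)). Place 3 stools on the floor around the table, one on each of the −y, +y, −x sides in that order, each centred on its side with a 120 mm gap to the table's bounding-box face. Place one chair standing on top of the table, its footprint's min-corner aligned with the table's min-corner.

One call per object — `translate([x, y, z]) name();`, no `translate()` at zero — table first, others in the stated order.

table();
translate([663, -394, 0]) stool();
translate([663, 794, 0]) stool();
translate([-384, 200, 0]) stool();
translate([0, 0, 764]) chair();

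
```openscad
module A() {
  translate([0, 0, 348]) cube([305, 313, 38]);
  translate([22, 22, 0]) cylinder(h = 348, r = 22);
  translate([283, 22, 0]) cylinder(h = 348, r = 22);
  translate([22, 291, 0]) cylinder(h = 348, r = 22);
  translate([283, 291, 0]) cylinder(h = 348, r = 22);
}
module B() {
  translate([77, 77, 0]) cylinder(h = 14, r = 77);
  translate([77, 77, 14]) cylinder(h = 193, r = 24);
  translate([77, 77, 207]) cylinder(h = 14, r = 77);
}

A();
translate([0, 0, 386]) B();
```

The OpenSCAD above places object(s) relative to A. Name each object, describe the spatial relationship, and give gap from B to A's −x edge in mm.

A is a stool. B is a spool. The spool is on top of the stool. The gap from the spool to the stool's −x edge is 0 mm.

The spool's min-x is at 0; the stool's min-x is 0; gap = 0 mm.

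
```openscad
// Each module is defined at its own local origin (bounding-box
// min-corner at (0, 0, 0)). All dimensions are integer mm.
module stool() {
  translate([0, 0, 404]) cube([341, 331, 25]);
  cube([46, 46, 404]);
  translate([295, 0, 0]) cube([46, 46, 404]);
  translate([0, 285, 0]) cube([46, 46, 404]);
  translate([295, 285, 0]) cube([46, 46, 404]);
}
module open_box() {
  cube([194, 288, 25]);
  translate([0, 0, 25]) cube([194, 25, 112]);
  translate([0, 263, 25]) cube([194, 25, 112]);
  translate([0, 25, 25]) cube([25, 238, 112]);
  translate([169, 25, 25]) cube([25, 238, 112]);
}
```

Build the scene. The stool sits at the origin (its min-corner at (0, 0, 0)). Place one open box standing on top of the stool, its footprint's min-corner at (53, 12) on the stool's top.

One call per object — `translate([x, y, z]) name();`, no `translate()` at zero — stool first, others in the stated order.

stool();
translate([53, 12, 429]) open_box();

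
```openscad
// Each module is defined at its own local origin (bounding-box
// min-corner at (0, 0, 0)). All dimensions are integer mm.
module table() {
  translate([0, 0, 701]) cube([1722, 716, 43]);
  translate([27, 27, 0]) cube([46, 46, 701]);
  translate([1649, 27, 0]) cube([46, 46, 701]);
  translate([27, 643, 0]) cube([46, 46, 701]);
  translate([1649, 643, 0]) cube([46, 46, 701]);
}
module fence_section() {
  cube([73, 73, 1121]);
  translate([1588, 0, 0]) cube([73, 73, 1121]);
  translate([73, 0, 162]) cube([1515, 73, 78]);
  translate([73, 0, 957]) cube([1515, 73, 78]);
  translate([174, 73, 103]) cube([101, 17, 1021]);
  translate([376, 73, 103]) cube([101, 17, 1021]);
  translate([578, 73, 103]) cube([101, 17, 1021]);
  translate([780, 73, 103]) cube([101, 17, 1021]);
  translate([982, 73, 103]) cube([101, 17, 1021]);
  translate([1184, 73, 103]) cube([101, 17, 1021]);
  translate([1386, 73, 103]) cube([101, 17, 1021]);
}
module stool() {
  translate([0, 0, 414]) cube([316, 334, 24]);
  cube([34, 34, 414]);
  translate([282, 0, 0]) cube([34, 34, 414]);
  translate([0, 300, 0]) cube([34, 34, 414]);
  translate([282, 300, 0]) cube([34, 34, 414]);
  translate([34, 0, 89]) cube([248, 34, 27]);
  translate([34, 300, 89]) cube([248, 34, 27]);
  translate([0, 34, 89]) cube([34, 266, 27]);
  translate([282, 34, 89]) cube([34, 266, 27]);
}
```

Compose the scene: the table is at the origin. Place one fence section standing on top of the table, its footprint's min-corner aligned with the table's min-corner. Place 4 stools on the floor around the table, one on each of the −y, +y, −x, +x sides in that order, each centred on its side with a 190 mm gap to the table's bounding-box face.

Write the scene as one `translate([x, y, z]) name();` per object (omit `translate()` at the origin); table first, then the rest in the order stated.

table();
translate([0, 0, 744]) fence_section();
translate([703, -524, 0]) stool();
translate([703, 906, 0]) stool();
translate([-506, 191, 0]) stool();
translate([1912, 191, 0]) stool();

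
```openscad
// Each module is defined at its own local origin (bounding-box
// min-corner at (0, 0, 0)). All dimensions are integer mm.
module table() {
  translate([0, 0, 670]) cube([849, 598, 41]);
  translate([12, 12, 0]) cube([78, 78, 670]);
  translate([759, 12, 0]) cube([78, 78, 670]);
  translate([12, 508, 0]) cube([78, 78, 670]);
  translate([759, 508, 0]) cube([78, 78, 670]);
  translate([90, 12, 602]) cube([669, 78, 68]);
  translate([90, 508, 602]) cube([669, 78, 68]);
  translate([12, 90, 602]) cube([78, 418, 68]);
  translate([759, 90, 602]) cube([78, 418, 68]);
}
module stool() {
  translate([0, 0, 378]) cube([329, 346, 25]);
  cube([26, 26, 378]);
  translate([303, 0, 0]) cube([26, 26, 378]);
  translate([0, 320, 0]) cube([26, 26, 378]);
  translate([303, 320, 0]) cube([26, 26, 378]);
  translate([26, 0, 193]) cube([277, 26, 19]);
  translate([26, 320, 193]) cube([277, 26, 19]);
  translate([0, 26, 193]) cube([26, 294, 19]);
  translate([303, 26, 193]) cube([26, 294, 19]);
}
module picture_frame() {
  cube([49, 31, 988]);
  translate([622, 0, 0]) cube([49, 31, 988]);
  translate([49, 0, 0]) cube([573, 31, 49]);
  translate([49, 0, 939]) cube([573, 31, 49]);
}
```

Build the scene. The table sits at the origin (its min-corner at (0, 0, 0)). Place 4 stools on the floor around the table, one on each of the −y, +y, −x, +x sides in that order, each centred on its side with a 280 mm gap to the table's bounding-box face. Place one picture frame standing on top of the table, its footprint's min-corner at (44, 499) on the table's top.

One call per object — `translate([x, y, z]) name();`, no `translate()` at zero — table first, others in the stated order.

table();
translate([260, -626, 0]) stool();
translate([260, 878, 0]) stool();
translate([-609, 126, 0]) stool();
translate([1129, 126, 0]) stool();
translate([44, 499, 711]) picture_frame();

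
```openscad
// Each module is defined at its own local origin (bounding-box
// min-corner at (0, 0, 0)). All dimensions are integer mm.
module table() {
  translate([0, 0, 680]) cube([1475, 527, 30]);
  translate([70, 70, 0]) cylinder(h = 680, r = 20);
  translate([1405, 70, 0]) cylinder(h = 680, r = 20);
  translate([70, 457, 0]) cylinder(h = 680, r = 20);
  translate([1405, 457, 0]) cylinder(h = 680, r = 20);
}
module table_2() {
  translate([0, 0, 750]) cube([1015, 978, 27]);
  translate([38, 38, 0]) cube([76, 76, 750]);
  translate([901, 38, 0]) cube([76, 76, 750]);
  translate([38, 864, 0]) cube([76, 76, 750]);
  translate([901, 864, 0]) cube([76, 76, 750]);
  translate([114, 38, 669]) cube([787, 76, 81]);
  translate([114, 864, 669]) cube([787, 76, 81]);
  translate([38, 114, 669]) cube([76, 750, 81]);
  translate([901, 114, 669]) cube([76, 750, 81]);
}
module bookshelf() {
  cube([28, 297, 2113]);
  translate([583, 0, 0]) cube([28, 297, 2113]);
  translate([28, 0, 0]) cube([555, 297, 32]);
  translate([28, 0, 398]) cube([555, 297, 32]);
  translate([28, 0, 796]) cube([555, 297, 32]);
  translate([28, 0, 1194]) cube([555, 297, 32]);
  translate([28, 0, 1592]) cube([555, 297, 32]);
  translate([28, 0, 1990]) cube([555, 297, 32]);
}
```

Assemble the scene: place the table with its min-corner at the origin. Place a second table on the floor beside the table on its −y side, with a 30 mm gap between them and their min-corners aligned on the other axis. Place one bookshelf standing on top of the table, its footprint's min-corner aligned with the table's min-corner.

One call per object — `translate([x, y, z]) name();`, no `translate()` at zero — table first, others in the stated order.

table();
translate([0, -1008, 0]) table_2();
translate([0, 0, 710]) bookshelf();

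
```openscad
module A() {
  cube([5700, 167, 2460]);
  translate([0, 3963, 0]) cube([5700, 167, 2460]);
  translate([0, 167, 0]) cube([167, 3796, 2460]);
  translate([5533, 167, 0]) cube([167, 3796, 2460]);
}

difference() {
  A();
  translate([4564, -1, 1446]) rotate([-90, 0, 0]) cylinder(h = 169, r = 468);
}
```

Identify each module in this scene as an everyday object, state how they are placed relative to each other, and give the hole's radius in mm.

A is a house frame. The house frame has a circular hole through its front wall. The hole's radius is 468 mm.

The subtracted cylinder has r = 468 mm.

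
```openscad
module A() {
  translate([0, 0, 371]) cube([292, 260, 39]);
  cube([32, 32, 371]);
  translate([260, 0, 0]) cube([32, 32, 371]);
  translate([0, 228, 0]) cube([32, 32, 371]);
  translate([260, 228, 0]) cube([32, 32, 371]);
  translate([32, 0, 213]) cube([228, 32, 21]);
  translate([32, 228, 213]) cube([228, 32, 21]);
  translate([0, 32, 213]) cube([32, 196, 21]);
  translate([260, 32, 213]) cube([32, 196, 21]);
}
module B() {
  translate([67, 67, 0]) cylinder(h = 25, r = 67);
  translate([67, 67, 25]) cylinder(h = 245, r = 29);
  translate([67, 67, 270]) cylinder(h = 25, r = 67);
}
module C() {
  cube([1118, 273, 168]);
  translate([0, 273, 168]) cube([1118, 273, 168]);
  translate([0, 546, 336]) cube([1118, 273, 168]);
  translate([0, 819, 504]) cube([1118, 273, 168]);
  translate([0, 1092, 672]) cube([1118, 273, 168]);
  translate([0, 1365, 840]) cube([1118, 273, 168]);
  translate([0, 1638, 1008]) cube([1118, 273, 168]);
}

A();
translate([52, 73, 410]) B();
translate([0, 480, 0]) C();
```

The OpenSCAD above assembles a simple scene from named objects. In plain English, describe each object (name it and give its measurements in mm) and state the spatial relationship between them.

A is a four-legged stool. The seat is a 292×260×39 mm slab whose top surface is at z = 410 mm; four square legs, each 32×32 mm in cross-section, run from the floor (z = 0) to the underside of the seat, each flush with a corner of the seat. Four stretchers, 32 mm wide and 21 mm tall, connect adjacent legs with their undersides at z = 213 mm, each running between the inner faces of the legs it joins and aligned with the legs' outer faces on the other axis.

B is a spool: two coaxial disc flanges of radius 67 mm and thickness 25 mm, joined by a core cylinder of radius 29 mm and height 245 mm. The lower flange rests on z = 0 and the three cylinders share a vertical axis.

C is a straight staircase of 7 solid steps. Each step is 1118 mm wide (x), 273 mm deep (y, the going) and 168 mm tall (the rise). The first step rests on the floor; each subsequent step sits one going further in +y and one rise higher in +z, directly behind and above the previous step with no overlap.

The spool is on top of the stool. The staircase is on the floor beside the stool on its +y side.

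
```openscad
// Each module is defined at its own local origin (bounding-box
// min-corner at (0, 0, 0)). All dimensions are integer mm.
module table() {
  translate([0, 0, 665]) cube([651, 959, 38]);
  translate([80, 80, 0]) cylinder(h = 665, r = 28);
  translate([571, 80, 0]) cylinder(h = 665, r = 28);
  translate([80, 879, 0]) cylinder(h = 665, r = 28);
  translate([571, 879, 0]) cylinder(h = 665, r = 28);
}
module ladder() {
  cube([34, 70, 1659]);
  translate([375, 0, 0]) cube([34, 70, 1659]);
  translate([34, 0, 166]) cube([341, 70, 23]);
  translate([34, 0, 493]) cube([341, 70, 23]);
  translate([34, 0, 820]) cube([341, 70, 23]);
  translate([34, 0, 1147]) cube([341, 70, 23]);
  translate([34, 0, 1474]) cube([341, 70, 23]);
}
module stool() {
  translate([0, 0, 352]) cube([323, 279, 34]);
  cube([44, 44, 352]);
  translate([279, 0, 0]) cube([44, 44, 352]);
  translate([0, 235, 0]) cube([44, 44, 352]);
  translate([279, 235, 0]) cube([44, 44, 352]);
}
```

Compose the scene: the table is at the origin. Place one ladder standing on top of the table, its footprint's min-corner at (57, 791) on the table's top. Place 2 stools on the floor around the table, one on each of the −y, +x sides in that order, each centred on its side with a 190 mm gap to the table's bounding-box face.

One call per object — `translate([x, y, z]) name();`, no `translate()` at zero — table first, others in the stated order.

table();
translate([57, 791, 703]) ladder();
translate([164, -469, 0]) stool();
translate([841, 340, 0]) stool();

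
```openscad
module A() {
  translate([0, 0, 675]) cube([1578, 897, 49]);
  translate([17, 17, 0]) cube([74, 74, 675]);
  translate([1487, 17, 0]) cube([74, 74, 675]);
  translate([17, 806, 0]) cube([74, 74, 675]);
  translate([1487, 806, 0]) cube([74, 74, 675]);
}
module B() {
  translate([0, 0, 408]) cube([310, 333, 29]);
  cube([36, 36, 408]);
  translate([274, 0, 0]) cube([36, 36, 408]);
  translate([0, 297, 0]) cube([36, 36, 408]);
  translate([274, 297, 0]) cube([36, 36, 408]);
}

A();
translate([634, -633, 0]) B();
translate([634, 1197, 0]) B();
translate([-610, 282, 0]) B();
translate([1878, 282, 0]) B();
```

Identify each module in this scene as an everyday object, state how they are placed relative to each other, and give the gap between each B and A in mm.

A is a table. B is a stool. Four stools sit around the table at the −y, +y, −x, +x sides. The gap between each stool and the table is 300 mm.

Each stool's nearest face is 300 mm from the table's bounding box.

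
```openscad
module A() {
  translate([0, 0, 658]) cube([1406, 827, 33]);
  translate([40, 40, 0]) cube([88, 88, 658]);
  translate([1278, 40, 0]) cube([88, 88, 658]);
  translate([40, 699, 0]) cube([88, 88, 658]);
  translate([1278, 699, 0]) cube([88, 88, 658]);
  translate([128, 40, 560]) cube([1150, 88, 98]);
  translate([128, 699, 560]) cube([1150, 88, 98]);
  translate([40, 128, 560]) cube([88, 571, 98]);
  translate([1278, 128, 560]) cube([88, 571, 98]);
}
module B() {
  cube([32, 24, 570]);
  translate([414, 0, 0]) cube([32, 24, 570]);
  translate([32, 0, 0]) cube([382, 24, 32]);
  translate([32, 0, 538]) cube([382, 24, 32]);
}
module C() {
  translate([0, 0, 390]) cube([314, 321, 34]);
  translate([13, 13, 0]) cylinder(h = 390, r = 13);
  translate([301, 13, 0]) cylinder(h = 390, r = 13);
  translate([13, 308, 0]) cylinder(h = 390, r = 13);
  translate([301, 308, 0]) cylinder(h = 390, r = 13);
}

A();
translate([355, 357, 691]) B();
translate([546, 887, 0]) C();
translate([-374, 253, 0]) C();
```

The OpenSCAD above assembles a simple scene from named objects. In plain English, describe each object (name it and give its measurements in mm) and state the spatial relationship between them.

A is a table with a 1406×827 mm rectangular top, 33 mm thick, top surface at z = 691 mm, supported by four 88×88 mm square legs, each inset 40 mm from the nearest pair of top edges, running from the floor. Four apron rails, 88 mm thick and 98 mm tall, run between adjacent legs with their top edges flush with the underside of the top and their outer faces flush with the legs' outer faces.

B is a picture frame with a 382×506 mm rectangular opening (x by z) and a uniform 32 mm border on every side. Frame depth is 24 mm along y. It is built from two vertical stiles running the full outside height and two horizontal rails spanning the gap between the stiles.

C is a four-legged stool. The seat is a 314×321×34 mm slab whose top surface is at z = 424 mm; four round legs, each 26 mm in diameter, run from the floor (z = 0) to the underside of the seat, each leg's axis is inset half a diameter from the nearest pair of seat edges (so the leg's bounding box is flush with the corner).

The picture frame is on top of the table. Two stools sit around the table at the +y, −x sides.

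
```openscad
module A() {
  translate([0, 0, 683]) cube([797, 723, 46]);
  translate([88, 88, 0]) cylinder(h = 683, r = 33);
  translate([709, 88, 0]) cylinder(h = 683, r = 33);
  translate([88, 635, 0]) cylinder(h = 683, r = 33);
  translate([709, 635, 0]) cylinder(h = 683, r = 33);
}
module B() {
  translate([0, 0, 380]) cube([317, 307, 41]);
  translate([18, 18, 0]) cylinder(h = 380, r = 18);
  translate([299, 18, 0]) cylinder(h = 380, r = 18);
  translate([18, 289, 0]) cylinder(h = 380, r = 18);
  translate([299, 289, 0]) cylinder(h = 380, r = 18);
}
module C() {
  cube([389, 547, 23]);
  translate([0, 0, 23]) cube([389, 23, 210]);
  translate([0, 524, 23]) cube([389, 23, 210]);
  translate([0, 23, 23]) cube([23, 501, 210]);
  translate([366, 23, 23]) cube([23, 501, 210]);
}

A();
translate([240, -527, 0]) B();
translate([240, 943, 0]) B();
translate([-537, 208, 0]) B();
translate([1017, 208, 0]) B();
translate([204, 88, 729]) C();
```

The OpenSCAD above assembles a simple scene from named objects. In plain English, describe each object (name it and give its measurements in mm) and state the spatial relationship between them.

A is a rectangular dining table. The top is 797×723×46 mm with its upper surface at z = 729 mm. It stands on four round legs of 66 mm diameter, each leg's bounding box inset 55 mm from the nearest pair of top edges, running from the floor to the underside of the top.

B is a simple wooden stool: a rectangular seat 317 mm (x) by 307 mm (y), 41 mm thick, top face at z = 421 mm, on four round legs, each 36 mm in diameter. The legs rest on z = 0, each leg's axis is inset half a diameter from the nearest pair of seat edges (so the leg's bounding box is flush with the corner).

C is an open storage box with external size 389×547×233 mm and wall thickness 23 mm (the base is also 23 mm thick). The base covers the whole footprint; the four walls stand on the base, with the y-facing walls full-width and the x-facing walls fitting between their inner faces.

Four stools sit around the table at the −y, +y, −x, +x sides. The open box is on top of the table, centred.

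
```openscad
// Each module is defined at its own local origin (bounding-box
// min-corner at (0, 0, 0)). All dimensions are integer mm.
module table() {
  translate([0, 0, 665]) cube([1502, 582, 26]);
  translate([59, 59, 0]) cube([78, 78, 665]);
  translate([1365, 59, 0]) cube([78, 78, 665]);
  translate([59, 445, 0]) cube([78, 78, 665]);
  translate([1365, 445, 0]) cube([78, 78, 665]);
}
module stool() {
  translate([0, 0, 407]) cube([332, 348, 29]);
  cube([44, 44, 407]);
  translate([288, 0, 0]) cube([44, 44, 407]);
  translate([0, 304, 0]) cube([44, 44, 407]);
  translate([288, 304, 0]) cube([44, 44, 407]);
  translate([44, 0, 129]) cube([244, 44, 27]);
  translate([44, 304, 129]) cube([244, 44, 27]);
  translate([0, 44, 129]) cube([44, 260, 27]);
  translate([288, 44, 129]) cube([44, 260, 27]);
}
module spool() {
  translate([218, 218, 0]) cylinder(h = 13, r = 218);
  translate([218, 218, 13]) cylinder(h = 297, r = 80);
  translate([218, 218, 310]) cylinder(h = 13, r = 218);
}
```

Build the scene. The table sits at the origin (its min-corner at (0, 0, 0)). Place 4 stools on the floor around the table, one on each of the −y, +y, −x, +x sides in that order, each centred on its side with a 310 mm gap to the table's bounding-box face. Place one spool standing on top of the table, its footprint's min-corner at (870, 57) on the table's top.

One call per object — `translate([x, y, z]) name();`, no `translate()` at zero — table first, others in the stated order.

table();
translate([585, -658, 0]) stool();
translate([585, 892, 0]) stool();
translate([-642, 117, 0]) stool();
translate([1812, 117, 0]) stool();
translate([870, 57, 691]) spool();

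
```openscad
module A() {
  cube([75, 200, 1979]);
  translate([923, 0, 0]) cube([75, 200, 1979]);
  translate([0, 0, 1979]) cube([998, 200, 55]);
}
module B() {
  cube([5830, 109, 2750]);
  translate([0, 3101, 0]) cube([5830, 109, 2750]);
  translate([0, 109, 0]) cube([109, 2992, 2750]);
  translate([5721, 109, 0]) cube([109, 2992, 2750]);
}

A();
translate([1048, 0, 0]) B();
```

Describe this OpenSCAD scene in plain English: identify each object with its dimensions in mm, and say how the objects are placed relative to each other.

A is a rectangular door frame: two vertical jambs of 75×200 mm section, 1979 mm tall, with a clear opening 848 mm wide between their inner faces. A header 55 mm tall and 200 mm deep lies on top of the jambs and spans the full outside width.

B is the wall frame of a small rectangular building: four walls, each 2750 mm tall and 109 mm thick, enclosing a footprint 5830 mm (x) by 3210 mm (y) outside-to-outside, with no floor or roof. The front and back walls (the −y and +y sides) span the full width; the two side walls fit between them.

The house frame is on the floor beside the door frame on its +x side.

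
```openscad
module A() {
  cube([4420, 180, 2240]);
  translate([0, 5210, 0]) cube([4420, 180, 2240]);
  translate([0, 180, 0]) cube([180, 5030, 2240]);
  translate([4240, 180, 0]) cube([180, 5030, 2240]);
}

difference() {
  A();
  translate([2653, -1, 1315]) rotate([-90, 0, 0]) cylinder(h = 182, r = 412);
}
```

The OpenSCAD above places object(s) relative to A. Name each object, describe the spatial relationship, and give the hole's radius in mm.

A is a house frame. The house frame has a circular hole through its front wall. The hole's radius is 412 mm.

The subtracted cylinder has r = 412 mm.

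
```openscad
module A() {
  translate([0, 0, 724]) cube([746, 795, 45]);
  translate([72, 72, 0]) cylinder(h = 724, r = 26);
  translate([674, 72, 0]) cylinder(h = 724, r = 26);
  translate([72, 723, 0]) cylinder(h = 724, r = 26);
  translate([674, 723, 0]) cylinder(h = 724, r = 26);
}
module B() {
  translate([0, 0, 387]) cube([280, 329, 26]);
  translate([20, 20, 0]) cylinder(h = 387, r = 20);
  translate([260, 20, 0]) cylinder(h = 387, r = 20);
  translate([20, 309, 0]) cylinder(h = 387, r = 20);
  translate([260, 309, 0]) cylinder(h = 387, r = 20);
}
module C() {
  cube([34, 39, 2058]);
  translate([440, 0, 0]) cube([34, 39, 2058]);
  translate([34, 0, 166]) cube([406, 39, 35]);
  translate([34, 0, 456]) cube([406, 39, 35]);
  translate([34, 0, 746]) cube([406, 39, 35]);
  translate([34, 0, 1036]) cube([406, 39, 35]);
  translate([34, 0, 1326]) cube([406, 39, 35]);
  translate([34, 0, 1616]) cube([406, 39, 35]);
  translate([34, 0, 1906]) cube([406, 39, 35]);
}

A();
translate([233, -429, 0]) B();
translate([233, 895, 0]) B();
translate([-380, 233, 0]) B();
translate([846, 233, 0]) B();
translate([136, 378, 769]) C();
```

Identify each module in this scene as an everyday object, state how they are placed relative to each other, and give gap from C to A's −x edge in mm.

A is a table. B is a stool. C is a ladder. Four stools sit around the table at the −y, +y, −x, +x sides. The ladder is on top of the table, centred. The gap from the ladder to the table's −x edge is 136 mm.

The ladder's min-x is at 136; the table's min-x is 0; gap = 136 mm.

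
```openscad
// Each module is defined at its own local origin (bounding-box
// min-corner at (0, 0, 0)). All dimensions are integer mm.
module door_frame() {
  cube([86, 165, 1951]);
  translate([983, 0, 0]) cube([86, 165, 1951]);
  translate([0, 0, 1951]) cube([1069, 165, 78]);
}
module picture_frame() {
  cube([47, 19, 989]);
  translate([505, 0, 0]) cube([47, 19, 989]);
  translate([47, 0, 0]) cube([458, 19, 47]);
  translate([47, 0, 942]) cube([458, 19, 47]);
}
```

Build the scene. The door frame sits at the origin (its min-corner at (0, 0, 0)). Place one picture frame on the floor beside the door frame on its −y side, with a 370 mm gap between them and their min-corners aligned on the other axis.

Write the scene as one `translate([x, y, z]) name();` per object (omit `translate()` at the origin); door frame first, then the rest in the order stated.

door_frame();
translate([0, -389, 0]) picture_frame();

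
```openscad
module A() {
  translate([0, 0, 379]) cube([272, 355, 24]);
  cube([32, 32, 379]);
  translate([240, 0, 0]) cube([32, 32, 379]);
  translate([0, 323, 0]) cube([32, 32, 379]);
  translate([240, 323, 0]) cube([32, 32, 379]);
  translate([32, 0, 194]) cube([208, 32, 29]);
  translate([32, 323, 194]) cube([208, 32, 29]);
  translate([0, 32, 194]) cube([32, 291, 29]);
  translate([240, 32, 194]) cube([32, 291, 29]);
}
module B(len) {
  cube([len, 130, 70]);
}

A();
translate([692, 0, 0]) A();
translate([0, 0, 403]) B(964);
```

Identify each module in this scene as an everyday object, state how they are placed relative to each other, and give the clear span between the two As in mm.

Second stool starts at x = 692; first ends at x = 272; clear span = 692 − 272 = 420 mm.

A is a stool. B is a beam. A beam spans the tops of two stools. The clear span between the two stools is 420 mm.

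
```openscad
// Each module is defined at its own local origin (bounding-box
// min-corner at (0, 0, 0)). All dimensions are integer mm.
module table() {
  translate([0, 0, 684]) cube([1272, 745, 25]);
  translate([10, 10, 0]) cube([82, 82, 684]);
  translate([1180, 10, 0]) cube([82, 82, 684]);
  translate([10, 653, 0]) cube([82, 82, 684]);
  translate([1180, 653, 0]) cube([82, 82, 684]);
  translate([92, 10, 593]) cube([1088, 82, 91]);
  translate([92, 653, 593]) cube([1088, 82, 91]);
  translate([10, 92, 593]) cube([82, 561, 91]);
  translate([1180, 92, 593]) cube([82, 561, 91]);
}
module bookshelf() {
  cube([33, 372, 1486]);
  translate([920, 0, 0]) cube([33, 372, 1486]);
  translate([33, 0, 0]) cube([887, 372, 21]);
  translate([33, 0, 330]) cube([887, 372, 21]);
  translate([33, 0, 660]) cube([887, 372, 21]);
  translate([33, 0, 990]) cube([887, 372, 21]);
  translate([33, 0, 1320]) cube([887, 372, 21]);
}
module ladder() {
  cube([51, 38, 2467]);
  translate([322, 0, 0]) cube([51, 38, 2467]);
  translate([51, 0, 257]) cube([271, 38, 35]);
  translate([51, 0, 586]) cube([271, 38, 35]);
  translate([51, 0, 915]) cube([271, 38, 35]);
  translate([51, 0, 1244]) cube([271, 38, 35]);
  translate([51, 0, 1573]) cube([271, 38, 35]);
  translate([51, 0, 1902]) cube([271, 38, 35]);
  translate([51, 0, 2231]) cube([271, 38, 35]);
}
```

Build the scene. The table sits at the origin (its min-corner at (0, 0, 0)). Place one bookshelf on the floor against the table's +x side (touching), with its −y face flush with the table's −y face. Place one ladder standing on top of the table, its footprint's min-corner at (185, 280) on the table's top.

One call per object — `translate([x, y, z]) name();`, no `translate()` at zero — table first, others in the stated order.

table();
translate([1272, 0, 0]) bookshelf();
translate([185, 280, 709]) ladder();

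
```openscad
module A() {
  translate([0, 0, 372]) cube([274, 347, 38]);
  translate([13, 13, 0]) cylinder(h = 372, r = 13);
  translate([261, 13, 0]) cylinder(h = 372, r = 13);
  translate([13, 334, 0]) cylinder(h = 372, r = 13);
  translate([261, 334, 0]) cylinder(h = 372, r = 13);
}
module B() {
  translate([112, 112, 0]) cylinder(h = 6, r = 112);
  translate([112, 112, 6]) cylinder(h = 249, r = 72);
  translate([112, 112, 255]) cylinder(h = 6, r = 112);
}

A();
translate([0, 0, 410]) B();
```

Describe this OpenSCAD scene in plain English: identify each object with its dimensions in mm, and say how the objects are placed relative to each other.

A is a simple wooden stool: a rectangular seat 274 mm (x) by 347 mm (y), 38 mm thick, top face at z = 410 mm, on four round legs, each 26 mm in diameter. The legs rest on z = 0, each leg's axis is inset half a diameter from the nearest pair of seat edges (so the leg's bounding box is flush with the corner).

B is a spool: two coaxial disc flanges of radius 112 mm and thickness 6 mm, joined by a core cylinder of radius 72 mm and height 249 mm. The lower flange rests on z = 0 and the three cylinders share a vertical axis.

The spool is on top of the stool.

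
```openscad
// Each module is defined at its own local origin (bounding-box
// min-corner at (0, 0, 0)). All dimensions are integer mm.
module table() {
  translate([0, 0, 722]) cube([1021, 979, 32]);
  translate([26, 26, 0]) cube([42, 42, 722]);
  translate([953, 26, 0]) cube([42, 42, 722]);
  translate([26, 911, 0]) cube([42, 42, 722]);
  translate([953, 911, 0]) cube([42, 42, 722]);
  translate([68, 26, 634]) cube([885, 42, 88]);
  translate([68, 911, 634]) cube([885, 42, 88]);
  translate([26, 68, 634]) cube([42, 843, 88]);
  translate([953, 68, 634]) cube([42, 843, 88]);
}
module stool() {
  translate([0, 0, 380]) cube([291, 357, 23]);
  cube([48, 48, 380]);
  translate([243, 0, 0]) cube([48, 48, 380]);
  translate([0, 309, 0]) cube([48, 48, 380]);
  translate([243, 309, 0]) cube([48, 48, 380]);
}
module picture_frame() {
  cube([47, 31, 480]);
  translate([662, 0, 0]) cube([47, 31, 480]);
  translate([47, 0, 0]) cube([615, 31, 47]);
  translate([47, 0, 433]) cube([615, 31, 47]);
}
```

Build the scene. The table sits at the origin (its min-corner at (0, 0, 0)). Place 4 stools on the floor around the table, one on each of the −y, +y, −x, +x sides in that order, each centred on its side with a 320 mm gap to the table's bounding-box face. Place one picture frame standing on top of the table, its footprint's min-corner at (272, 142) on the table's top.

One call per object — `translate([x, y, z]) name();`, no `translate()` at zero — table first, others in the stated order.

table();
translate([365, -677, 0]) stool();
translate([365, 1299, 0]) stool();
translate([-611, 311, 0]) stool();
translate([1341, 311, 0]) stool();
translate([272, 142, 754]) picture_frame();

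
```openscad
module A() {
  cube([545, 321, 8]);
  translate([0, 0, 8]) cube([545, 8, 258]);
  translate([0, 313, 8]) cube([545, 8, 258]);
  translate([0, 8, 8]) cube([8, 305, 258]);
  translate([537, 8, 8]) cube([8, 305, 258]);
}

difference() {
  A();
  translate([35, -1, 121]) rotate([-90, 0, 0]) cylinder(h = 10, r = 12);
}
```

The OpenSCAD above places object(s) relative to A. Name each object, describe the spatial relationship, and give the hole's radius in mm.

A is an open box. The open box has a circular hole through its front wall. The hole's radius is 12 mm.

The subtracted cylinder has r = 12 mm.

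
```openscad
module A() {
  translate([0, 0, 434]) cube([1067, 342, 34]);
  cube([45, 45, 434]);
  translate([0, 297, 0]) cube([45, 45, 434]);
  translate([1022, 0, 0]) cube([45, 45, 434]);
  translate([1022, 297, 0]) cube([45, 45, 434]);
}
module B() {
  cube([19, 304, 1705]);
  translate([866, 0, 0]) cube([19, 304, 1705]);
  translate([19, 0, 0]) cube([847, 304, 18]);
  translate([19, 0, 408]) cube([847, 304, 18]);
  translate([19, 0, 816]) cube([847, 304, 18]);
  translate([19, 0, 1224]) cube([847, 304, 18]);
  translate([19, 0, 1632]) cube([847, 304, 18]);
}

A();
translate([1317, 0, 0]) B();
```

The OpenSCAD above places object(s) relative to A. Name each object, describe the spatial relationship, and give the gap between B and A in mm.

The bookshelf's nearest face is 250 mm from the bench's +x face.

A is a bench. B is a bookshelf. The bookshelf is on the floor beside the bench on its +x side. The gap between the bookshelf and the bench is 250 mm.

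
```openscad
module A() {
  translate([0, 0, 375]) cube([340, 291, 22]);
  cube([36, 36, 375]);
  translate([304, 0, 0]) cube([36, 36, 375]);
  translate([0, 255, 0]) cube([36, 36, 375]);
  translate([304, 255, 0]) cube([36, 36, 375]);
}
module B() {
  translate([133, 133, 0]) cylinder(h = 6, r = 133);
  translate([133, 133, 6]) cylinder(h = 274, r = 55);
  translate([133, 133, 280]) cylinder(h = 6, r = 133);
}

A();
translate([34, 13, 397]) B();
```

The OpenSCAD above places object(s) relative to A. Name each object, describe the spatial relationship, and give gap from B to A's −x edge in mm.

The spool's min-x is at 34; the stool's min-x is 0; gap = 34 mm.

A is a stool. B is a spool. The spool is on top of the stool. The gap from the spool to the stool's −x edge is 34 mm.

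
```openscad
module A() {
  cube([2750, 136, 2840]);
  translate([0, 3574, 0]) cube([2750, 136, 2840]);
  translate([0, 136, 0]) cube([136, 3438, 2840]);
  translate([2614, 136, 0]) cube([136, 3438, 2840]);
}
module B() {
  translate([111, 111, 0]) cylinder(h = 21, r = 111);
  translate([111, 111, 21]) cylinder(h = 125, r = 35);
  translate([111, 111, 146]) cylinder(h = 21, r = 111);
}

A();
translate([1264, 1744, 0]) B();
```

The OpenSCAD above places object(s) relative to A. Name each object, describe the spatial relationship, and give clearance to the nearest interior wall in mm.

A is a house frame. B is a spool. The spool sits inside the house frame, centred. The clearance to the nearest interior wall is 1128 mm.

Clearances: x = 1128, y = 1608; minimum 1128 mm.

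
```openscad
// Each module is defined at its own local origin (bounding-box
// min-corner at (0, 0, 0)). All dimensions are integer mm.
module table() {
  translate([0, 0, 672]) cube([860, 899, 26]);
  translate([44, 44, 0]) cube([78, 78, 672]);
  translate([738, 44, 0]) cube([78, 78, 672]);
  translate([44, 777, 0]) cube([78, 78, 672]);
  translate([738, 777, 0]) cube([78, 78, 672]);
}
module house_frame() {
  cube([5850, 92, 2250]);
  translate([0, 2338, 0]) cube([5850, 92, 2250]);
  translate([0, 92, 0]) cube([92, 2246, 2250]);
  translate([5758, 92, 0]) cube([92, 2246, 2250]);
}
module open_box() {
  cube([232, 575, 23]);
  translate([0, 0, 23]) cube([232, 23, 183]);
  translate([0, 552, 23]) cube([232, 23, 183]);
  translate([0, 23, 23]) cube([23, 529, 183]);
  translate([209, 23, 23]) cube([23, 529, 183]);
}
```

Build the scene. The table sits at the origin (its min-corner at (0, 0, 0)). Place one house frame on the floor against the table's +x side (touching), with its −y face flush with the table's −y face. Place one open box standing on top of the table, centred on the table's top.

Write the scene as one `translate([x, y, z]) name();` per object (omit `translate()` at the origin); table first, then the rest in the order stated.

table();
translate([860, 0, 0]) house_frame();
translate([314, 162, 698]) open_box();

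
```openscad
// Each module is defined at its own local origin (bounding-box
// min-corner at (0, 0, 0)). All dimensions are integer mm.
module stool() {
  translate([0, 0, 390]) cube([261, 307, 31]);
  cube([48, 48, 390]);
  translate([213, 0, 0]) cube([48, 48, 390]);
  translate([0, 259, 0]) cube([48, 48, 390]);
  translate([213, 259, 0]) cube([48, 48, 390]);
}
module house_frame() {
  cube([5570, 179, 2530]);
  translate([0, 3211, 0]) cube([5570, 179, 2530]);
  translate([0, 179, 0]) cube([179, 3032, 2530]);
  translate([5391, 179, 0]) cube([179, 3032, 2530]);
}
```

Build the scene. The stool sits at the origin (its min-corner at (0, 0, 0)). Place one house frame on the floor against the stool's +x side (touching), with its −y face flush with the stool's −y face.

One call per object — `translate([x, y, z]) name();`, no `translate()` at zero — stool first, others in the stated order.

stool();
translate([261, 0, 0]) house_frame();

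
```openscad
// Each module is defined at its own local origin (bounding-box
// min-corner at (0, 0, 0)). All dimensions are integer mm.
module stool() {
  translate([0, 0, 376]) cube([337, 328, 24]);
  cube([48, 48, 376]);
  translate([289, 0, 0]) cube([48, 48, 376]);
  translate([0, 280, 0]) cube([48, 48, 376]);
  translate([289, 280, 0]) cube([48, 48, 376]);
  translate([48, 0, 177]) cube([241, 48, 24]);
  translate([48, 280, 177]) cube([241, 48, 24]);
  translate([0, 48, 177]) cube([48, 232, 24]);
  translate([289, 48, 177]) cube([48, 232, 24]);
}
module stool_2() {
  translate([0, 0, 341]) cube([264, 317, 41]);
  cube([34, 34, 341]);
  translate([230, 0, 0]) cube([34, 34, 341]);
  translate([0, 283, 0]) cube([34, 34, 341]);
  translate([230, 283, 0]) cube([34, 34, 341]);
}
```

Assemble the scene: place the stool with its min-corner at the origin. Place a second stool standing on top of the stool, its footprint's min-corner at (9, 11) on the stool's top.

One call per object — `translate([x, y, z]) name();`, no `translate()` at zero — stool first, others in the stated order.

stool();
translate([9, 11, 400]) stool_2();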